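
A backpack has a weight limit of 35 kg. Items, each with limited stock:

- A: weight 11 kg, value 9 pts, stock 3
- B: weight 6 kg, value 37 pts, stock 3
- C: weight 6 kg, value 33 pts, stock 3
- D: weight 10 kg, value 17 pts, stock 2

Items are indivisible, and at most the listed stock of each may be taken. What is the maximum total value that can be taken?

Best selections within weight 35 and stock limits:
- 3×B + 2×C: weight 30, value 177
- 2×B + 3×C: weight 30, value 173
- 3×B + 1×C + 1×D: weight 34, value 161
Best: 177 pts.

177 pts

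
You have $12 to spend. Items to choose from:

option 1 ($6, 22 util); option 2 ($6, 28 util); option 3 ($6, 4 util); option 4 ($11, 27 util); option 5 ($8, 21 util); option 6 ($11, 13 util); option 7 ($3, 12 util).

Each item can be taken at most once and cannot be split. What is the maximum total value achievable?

Check high-value combinations within $12:
- option 1+option 2: cost 6+6=12, value 22+28=50
- option 2+option 7: cost 6+3=9, value 28+12=40
- option 1+option 7: cost 6+3=9, value 22+12=34
- option 5+option 7: cost 8+3=11, value 21+12=33
Best: 50 util.

50 util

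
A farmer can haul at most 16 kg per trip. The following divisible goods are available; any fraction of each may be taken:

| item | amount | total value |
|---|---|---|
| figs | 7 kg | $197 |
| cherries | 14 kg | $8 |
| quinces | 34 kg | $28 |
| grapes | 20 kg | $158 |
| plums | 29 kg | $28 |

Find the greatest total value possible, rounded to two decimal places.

268.10

Take in order of value per unit:
- figs (197/7 per unit): all 7 → value 197, running total 197.00
- grapes (158/20 per unit): 9 of 20 → value 9×158/20 = 71.1000, running total 268.10
Total 268.10.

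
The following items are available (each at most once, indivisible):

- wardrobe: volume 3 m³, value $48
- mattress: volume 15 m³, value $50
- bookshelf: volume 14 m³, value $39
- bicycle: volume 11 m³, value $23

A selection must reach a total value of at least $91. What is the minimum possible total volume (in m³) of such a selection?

18

Subsets with value ≥ 91, sorted by total volume:
- wardrobe+mattress: volume 18, value 98
- wardrobe+bookshelf+bicycle: volume 28, value 110
- wardrobe+mattress+bicycle: volume 29, value 121
- wardrobe+mattress+bookshelf: volume 32, value 137
Minimum volume: 18 m³.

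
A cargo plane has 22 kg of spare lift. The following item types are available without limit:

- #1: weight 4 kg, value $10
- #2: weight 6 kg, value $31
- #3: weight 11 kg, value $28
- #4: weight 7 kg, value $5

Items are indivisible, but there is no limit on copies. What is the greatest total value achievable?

$103

Best value-per-unit is #2 at 31/6; filling with it alone gives 3×31 = 93.
Optimal mix: 1×#1 + 3×#2 → weight 22, value 103.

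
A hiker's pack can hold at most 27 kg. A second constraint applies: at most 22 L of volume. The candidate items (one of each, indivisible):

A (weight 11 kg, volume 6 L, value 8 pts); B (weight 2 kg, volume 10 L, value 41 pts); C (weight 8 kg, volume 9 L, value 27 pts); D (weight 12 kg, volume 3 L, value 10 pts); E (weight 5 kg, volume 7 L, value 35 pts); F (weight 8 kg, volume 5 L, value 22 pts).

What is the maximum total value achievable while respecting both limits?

Feasible sets respecting both limits:
- B+E+F: weight 15, volume 22, value 98
- B+D+E: weight 19, volume 20, value 86
- C+E+F: weight 21, volume 21, value 84
- B+C+D: weight 22, volume 22, value 78
Best: 98 pts.

98 pts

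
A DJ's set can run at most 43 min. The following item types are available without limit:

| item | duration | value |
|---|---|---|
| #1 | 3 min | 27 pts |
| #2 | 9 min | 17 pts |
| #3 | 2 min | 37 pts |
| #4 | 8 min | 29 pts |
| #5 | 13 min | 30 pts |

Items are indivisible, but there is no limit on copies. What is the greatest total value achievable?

777 pts

Best value-per-unit is #3 at 37/2, and filling with it alone uses duration 21×2=42. No mix of the others beats 21×37 = 777.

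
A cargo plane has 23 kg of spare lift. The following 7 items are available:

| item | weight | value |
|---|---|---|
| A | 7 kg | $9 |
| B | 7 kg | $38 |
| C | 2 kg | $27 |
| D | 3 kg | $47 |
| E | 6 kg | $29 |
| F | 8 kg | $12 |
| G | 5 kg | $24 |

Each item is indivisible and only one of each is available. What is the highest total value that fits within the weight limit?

$165

Check high-value combinations within 23 kg:
- B+C+D+E+G: weight 7+2+3+6+5=23, value 38+27+47+29+24=165
- B+C+D+E: weight 7+2+3+6=18, value 38+27+47+29=141
- B+D+E+G: weight 7+3+6+5=21, value 38+47+29+24=138
- B+C+D+G: weight 7+2+3+5=17, value 38+27+47+24=136
- A+C+D+E+G: weight 7+2+3+6+5=23, value 9+27+47+29+24=136
Best: $165.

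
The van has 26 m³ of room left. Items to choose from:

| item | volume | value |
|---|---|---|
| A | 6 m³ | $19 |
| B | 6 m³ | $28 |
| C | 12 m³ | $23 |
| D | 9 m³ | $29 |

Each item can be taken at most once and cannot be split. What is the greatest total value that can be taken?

$76

Check high-value combinations within 26 m³:
- A+B+D: volume 6+6+9=21, value 19+28+29=76
- A+B+C: volume 6+6+12=24, value 19+28+23=70
- B+D: volume 6+9=15, value 28+29=57
- C+D: volume 12+9=21, value 23+29=52
Best: $76.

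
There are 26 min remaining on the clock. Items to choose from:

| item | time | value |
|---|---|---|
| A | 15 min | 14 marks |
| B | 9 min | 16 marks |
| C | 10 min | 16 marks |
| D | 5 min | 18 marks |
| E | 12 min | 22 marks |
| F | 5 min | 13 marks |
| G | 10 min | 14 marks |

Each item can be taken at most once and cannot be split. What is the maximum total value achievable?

56 marks

Check high-value combinations within 26 min:
- B+D+E: time 9+5+12=26, value 16+18+22=56
- D+E+F: time 5+12+5=22, value 18+22+13=53
- B+E+F: time 9+12+5=26, value 16+22+13=51
- B+C+D: time 9+10+5=24, value 16+16+18=50
- B+D+G: time 9+5+10=24, value 16+18+14=48
Best: 56 marks.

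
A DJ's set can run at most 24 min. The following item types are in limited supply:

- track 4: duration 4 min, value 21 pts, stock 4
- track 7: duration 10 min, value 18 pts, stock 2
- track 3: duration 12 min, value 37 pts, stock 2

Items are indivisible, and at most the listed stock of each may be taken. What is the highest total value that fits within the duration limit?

Best selections within duration 24 and stock limits:
- 3×track 4 + 1×track 3: duration 24, value 100
- 4×track 4: duration 16, value 84
- 3×track 4 + 1×track 7: duration 22, value 81
- 2×track 4 + 1×track 3: duration 20, value 79
Best: 100 pts.

100 pts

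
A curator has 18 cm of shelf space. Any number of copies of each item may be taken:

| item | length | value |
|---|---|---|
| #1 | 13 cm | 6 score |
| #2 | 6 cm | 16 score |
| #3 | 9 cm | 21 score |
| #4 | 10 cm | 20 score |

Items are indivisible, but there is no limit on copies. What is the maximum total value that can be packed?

48 score

Best value-per-unit is #2 at 16/6, and filling with it alone uses length 3×6=18. No mix of the others beats 3×16 = 48.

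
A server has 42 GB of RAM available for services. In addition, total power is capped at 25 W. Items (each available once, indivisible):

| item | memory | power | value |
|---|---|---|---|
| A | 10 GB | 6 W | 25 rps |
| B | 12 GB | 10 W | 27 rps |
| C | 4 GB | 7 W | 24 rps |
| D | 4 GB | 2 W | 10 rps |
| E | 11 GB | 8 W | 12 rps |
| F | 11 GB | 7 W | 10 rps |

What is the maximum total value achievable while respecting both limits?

Feasible sets respecting both limits:
- A+B+C+D: memory 30, power 25, value 86
- A+B+C: memory 26, power 23, value 76
- A+B+D+F: memory 37, power 25, value 72
- A+C+D+E: memory 29, power 23, value 71
Best: 86 rps.

86 rps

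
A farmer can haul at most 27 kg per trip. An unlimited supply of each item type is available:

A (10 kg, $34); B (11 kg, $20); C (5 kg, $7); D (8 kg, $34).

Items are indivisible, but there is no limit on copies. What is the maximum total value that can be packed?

Best value-per-unit is D at 34/8; filling with it alone gives 3×34 = 102.
Optimal mix: 1×A + 2×D → weight 26, value 102.

$102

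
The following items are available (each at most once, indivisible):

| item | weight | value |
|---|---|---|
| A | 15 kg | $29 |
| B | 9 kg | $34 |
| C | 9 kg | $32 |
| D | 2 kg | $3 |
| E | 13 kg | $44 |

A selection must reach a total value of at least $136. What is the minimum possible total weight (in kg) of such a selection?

46

Subsets with value ≥ 136, sorted by total weight:
- A+B+C+E: weight 46, value 139
- A+B+C+D+E: weight 48, value 142
Minimum weight: 46 kg.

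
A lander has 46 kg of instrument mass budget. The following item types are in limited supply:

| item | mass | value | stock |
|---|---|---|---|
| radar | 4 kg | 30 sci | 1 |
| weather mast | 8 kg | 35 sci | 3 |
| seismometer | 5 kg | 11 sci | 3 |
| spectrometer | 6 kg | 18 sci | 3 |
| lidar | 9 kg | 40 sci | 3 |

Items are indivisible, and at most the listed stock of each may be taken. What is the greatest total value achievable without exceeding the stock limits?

Best selections within mass 46 and stock limits:
- 1×radar + 3×weather mast + 2×lidar: mass 46, value 215
- 1×radar + 1×weather mast + 1×spectrometer + 3×lidar: mass 45, value 203
- 1×radar + 2×weather mast + 1×spectrometer + 2×lidar: mass 44, value 198
- 1×radar + 1×weather mast + 1×seismometer + 3×lidar: mass 44, value 196
Best: 215 sci.

215 sci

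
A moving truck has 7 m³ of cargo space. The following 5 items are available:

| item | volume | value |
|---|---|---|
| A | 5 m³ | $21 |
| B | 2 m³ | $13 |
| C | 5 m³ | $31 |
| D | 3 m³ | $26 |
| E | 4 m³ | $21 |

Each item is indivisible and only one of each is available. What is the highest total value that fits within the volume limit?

$47

Check high-value combinations within 7 m³:
- D+E: volume 3+4=7, value 26+21=47
- B+C: volume 2+5=7, value 13+31=44
- B+D: volume 2+3=5, value 13+26=39
Best: $47.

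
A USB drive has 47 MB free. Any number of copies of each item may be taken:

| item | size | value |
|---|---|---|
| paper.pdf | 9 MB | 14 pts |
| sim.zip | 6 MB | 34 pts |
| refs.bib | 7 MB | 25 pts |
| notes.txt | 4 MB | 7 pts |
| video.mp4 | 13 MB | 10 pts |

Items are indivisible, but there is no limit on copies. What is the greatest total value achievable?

Best value-per-unit is sim.zip at 34/6; filling with it alone gives 7×34 = 238.
Optimal mix: 7×sim.zip + 1×notes.txt → size 46, value 245.

245 pts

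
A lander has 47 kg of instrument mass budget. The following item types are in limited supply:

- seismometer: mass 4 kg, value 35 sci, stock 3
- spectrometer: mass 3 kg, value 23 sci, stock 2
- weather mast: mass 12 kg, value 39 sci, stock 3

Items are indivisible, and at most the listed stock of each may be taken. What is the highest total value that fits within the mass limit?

Top feasible selections:
- 3×seismometer + 2×spectrometer + 2×weather mast: mass 42, value 229
- 2×seismometer + 1×spectrometer + 3×weather mast: mass 47, value 210
- 3×seismometer + 1×spectrometer + 2×weather mast: mass 39, value 206
- 1×seismometer + 2×spectrometer + 3×weather mast: mass 46, value 198
Best: 229 sci.

229 sci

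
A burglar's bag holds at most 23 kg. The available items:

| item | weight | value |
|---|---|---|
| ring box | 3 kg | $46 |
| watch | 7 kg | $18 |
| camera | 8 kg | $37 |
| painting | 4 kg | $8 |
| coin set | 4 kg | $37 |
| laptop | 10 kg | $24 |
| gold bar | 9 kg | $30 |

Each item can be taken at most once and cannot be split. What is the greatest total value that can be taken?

This is a 0/1 knapsack; check combinations near the capacity.
- ring box+watch+camera+coin set: weight 3+7+8+4=22, value 46+18+37+37=138
- ring box+watch+coin set+gold bar: weight 3+7+4+9=23, value 46+18+37+30=131
- ring box+camera+painting+coin set: weight 3+8+4+4=19, value 46+37+8+37=128
- ring box+painting+coin set+gold bar: weight 3+4+4+9=20, value 46+8+37+30=121
Best: $138.

$138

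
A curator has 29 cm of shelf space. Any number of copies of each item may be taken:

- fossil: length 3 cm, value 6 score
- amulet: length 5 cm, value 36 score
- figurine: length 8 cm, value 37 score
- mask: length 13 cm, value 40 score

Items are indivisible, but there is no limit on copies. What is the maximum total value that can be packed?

186 score

Best value-per-unit is amulet at 36/5; filling with it alone gives 5×36 = 180.
Optimal mix: 1×fossil + 5×amulet → length 28, value 186.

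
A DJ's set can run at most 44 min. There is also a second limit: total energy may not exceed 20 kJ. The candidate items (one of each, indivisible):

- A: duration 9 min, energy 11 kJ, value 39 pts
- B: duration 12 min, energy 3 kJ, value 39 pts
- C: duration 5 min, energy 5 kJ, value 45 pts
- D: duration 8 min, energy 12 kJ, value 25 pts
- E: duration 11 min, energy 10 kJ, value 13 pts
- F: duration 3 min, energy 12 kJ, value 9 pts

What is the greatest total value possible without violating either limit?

123 pts

Feasible sets respecting both limits:
- A+B+C: duration 26, energy 19, value 123
- B+C+D: duration 25, energy 20, value 109
- B+C+E: duration 28, energy 18, value 97
Best: 123 pts.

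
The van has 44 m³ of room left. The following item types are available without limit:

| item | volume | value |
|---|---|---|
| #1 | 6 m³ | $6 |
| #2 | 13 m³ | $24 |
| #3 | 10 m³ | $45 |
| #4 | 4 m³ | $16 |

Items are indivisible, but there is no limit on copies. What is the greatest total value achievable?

Best value-per-unit is #3 at 45/10; filling with it alone gives 4×45 = 180.
Optimal mix: 4×#3 + 1×#4 → volume 44, value 196.

$196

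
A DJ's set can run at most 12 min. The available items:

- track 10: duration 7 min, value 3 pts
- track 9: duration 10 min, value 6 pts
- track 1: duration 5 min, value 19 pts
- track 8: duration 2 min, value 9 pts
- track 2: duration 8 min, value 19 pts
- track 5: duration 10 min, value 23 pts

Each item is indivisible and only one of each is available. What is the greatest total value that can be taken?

32 pts

Check high-value combinations within 12 min:
- track 8+track 5: duration 2+10=12, value 9+23=32
- track 1+track 8: duration 5+2=7, value 19+9=28
- track 8+track 2: duration 2+8=10, value 9+19=28
Best: 32 pts.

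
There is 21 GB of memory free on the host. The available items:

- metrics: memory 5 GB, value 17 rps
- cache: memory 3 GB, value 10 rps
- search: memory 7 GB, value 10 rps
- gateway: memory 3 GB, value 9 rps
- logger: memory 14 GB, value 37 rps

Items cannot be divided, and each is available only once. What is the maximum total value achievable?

Check high-value combinations within 21 GB:
- cache+gateway+logger: memory 3+3+14=20, value 10+9+37=56
- metrics+logger: memory 5+14=19, value 17+37=54
- cache+logger: memory 3+14=17, value 10+37=47
Best: 56 rps.

56 rps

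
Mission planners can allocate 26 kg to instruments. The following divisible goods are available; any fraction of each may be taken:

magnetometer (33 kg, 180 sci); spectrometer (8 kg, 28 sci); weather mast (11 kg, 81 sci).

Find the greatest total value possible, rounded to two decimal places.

162.82

Take in order of value per unit:
- weather mast (81/11 per unit): all 11 → value 81, running total 81.00
- magnetometer (180/33 per unit): 15 of 33 → value 15×180/33 = 81.8182, running total 162.82
Total 162.82.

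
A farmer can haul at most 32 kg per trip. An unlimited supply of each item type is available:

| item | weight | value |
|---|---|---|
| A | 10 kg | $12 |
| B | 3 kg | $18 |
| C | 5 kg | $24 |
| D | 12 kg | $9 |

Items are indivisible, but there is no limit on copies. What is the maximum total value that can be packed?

$186

Best value-per-unit is B at 18/3; filling with it alone gives 10×18 = 180.
Optimal mix: 9×B + 1×C → weight 32, value 186.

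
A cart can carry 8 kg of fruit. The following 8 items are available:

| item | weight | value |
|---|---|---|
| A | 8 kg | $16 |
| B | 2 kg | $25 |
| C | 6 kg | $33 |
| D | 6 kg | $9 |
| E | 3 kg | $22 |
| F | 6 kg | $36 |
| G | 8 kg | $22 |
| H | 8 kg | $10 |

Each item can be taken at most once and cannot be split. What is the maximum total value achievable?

$61

Check high-value combinations within 8 kg:
- B+F: weight 2+6=8, value 25+36=61
- B+C: weight 2+6=8, value 25+33=58
- B+E: weight 2+3=5, value 25+22=47
- F: weight 6, value 36
Best: $61.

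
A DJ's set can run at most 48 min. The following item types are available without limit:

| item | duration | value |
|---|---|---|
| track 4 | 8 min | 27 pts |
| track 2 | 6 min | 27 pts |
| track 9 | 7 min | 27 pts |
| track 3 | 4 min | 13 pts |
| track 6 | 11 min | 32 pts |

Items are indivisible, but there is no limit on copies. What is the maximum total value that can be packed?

Best value-per-unit is track 2 at 27/6, and filling with it alone uses duration 8×6=48. No mix of the others beats 8×27 = 216.

216 pts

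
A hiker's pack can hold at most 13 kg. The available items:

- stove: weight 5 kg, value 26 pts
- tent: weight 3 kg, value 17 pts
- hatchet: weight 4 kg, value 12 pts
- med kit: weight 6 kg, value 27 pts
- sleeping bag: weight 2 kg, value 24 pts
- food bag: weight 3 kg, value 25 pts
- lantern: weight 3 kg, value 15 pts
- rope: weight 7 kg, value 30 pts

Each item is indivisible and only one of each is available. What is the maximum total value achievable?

Check high-value combinations within 13 kg:
- stove+tent+sleeping bag+food bag: weight 5+3+2+3=13, value 26+17+24+25=92
- stove+sleeping bag+food bag+lantern: weight 5+2+3+3=13, value 26+24+25+15=90
- stove+tent+sleeping bag+lantern: weight 5+3+2+3=13, value 26+17+24+15=82
- tent+sleeping bag+food bag+lantern: weight 3+2+3+3=11, value 17+24+25+15=81
- sleeping bag+food bag+rope: weight 2+3+7=12, value 24+25+30=79
Best: 92 pts.

92 pts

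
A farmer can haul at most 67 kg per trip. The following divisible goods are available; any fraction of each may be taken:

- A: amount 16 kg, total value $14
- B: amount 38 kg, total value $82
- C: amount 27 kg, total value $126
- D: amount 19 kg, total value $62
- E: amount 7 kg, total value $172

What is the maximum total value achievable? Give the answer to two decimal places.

390.21

Take in order of value per unit:
- E (172/7 per unit): all 7 → value 172, running total 172.00
- C (126/27 per unit): all 27 → value 126, running total 298.00
- D (62/19 per unit): all 19 → value 62, running total 360.00
- B (82/38 per unit): 14 of 38 → value 14×82/38 = 30.2105, running total 390.21
Total 390.21.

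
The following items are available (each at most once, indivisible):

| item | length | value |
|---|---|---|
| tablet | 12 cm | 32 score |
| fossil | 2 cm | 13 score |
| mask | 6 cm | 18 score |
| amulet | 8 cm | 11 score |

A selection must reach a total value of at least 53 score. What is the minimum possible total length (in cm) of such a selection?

20

Subsets with value ≥ 53, sorted by total length:
- tablet+fossil+mask: length 20, value 63
- tablet+fossil+amulet: length 22, value 56
- tablet+mask+amulet: length 26, value 61
- tablet+fossil+mask+amulet: length 28, value 74
Minimum length: 20 cm.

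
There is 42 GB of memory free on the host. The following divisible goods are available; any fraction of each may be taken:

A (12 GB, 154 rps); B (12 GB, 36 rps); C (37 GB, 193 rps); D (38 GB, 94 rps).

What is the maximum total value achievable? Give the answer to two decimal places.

310.49

Take in order of value per unit:
- A (154/12 per unit): all 12 → value 154, running total 154.00
- C (193/37 per unit): 30 of 37 → value 30×193/37 = 156.4865, running total 310.49
Total 310.49.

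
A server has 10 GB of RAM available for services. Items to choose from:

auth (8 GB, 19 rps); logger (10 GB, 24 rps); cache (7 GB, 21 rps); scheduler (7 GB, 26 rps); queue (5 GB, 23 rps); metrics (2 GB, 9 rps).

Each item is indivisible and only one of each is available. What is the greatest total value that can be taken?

Check high-value combinations within 10 GB:
- scheduler+metrics: memory 7+2=9, value 26+9=35
- queue+metrics: memory 5+2=7, value 23+9=32
- cache+metrics: memory 7+2=9, value 21+9=30
- auth+metrics: memory 8+2=10, value 19+9=28
- scheduler: memory 7, value 26
Best: 35 rps.

35 rps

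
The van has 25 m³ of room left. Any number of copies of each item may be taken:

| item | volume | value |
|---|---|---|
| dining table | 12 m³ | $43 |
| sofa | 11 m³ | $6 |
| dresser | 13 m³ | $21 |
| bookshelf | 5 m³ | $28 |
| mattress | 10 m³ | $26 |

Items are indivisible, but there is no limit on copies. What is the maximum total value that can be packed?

$140

Best value-per-unit is bookshelf at 28/5, and filling with it alone uses volume 5×5=25. No mix of the others beats 5×28 = 140.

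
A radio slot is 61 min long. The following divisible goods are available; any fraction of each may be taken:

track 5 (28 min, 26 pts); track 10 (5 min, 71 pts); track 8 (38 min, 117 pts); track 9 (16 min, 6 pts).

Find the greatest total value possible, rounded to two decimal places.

204.71

Take in order of value per unit:
- track 10 (71/5 per unit): all 5 → value 71, running total 71.00
- track 8 (117/38 per unit): all 38 → value 117, running total 188.00
- track 5 (26/28 per unit): 18 of 28 → value 18×26/28 = 16.7143, running total 204.71
Total 204.71.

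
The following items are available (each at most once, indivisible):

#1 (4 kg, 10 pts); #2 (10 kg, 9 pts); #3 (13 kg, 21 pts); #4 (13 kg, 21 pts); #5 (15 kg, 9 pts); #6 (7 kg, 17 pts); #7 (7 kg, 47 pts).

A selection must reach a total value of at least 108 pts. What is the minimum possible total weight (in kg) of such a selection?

Subsets with value ≥ 108, sorted by total weight:
- #1+#3+#4+#6+#7: weight 44, value 116
- #1+#2+#3+#4+#7: weight 47, value 108
- #2+#3+#4+#6+#7: weight 50, value 115
Minimum weight: 44 kg.

44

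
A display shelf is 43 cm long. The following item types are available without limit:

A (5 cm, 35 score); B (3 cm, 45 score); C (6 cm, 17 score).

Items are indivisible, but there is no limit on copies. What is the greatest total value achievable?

630 score

Best value-per-unit is B at 45/3, and filling with it alone uses length 14×3=42. No mix of the others beats 14×45 = 630.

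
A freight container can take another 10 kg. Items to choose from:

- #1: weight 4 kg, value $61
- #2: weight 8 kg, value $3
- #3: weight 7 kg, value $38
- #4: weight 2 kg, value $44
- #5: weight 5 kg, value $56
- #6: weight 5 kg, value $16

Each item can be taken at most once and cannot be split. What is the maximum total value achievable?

$117

Check high-value combinations within 10 kg:
- #1+#5: weight 4+5=9, value 61+56=117
- #1+#4: weight 4+2=6, value 61+44=105
- #4+#5: weight 2+5=7, value 44+56=100
Best: $117.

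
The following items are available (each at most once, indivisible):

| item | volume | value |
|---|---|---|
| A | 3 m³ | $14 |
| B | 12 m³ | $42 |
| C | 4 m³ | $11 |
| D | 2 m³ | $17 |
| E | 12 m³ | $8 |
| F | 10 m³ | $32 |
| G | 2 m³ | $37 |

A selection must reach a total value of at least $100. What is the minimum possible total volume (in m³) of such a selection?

17

Subsets with value ≥ 100, sorted by total volume:
- A+D+F+G: volume 17, value 100
- A+B+D+G: volume 19, value 110
Minimum volume: 17 m³.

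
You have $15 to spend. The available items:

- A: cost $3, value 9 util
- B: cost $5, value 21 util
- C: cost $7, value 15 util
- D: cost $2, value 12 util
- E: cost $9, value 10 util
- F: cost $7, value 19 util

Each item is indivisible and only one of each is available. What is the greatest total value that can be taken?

Check high-value combinations within $15:
- B+D+F: cost 5+2+7=14, value 21+12+19=52
- A+B+F: cost 3+5+7=15, value 9+21+19=49
- B+C+D: cost 5+7+2=14, value 21+15+12=48
- A+B+C: cost 3+5+7=15, value 9+21+15=45
- A+B+D: cost 3+5+2=10, value 9+21+12=42
Best: 52 util.

52 util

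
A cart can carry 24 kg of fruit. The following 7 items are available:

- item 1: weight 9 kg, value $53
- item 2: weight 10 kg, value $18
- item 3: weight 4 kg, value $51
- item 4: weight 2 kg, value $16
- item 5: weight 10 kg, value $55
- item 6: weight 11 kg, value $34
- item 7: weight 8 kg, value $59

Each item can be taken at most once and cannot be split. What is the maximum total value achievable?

$181

This is a 0/1 knapsack; check combinations near the capacity.
- item 3+item 4+item 5+item 7: weight 4+2+10+8=24, value 51+16+55+59=181
- item 1+item 3+item 4+item 7: weight 9+4+2+8=23, value 53+51+16+59=179
- item 3+item 5+item 7: weight 4+10+8=22, value 51+55+59=165
- item 1+item 3+item 7: weight 9+4+8=21, value 53+51+59=163
Best: $181.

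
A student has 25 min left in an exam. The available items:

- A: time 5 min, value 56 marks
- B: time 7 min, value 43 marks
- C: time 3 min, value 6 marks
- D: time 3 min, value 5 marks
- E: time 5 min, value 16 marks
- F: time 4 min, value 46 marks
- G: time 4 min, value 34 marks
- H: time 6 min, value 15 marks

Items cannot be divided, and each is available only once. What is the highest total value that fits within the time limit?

195 marks

This is a 0/1 knapsack; check combinations near the capacity.
- A+B+E+F+G: time 5+7+5+4+4=25, value 56+43+16+46+34=195
- A+B+C+F+G: time 5+7+3+4+4=23, value 56+43+6+46+34=185
- A+B+D+F+G: time 5+7+3+4+4=23, value 56+43+5+46+34=184
- A+B+F+G: time 5+7+4+4=20, value 56+43+46+34=179
Best: 195 marks.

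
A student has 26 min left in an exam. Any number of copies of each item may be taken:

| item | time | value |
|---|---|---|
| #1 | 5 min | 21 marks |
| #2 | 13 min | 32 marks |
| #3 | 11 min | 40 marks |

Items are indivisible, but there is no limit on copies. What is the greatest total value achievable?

105 marks

Best value-per-unit is #1 at 21/5, and filling with it alone uses time 5×5=25. No mix of the others beats 5×21 = 105.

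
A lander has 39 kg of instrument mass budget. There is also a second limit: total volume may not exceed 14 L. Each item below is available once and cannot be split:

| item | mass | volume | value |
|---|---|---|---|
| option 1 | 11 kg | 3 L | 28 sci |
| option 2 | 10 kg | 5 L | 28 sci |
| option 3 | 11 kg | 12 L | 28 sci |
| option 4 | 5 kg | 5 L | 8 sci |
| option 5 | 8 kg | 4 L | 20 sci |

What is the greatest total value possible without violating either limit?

Feasible sets respecting both limits:
- option 1+option 2+option 5: mass 29, volume 12, value 76
- option 1+option 2+option 4: mass 26, volume 13, value 64
- option 1+option 2: mass 21, volume 8, value 56
- option 1+option 4+option 5: mass 24, volume 12, value 56
Best: 76 sci.

76 sci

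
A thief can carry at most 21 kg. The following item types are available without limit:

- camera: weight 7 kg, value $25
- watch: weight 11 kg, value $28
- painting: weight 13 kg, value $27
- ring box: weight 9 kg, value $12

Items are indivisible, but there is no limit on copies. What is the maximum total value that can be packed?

Best value-per-unit is camera at 25/7, and filling with it alone uses weight 3×7=21. No mix of the others beats 3×25 = 75.

$75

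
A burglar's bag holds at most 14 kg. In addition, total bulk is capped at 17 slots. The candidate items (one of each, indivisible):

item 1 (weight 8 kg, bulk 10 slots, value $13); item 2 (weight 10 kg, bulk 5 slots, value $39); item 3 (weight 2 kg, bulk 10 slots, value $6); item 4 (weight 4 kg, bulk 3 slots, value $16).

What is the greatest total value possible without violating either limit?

Feasible sets respecting both limits:
- item 2+item 4: weight 14, bulk 8, value 55
- item 2+item 3: weight 12, bulk 15, value 45
- item 2: weight 10, bulk 5, value 39
Best: $55.

$55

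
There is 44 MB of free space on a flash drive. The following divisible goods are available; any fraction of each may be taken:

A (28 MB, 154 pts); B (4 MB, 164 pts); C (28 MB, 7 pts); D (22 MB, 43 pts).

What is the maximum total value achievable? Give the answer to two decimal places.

341.45

Take in order of value per unit:
- B (164/4 per unit): all 4 → value 164, running total 164.00
- A (154/28 per unit): all 28 → value 154, running total 318.00
- D (43/22 per unit): 12 of 22 → value 12×43/22 = 23.4545, running total 341.45
Total 341.45.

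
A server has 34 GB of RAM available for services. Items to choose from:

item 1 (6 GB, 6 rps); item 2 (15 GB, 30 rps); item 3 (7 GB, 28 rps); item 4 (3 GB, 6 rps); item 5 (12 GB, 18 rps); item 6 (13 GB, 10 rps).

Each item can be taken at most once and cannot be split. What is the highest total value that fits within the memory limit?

Check high-value combinations within 34 GB:
- item 2+item 3+item 5: memory 15+7+12=34, value 30+28+18=76
- item 1+item 2+item 3+item 4: memory 6+15+7+3=31, value 6+30+28+6=70
- item 2+item 3+item 4: memory 15+7+3=25, value 30+28+6=64
- item 1+item 2+item 3: memory 6+15+7=28, value 6+30+28=64
- item 2+item 3: memory 15+7=22, value 30+28=58
Best: 76 rps.

76 rps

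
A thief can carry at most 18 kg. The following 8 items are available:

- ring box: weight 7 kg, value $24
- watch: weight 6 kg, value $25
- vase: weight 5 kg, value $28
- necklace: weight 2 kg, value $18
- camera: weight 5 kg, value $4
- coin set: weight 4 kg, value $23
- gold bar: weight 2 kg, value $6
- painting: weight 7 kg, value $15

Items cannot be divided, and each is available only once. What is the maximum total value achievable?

Check high-value combinations within 18 kg:
- watch+vase+necklace+coin set: weight 6+5+2+4=17, value 25+28+18+23=94
- ring box+vase+necklace+coin set: weight 7+5+2+4=18, value 24+28+18+23=93
- vase+necklace+coin set+painting: weight 5+2+4+7=18, value 28+18+23+15=84
- watch+vase+coin set+gold bar: weight 6+5+4+2=17, value 25+28+23+6=82
- ring box+vase+coin set+gold bar: weight 7+5+4+2=18, value 24+28+23+6=81
Best: $94.

$94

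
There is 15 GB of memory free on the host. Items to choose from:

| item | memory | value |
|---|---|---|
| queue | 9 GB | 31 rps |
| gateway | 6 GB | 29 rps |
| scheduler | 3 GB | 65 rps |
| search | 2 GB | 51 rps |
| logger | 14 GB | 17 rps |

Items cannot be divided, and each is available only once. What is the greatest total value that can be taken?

Check high-value combinations within 15 GB:
- queue+scheduler+search: memory 9+3+2=14, value 31+65+51=147
- gateway+scheduler+search: memory 6+3+2=11, value 29+65+51=145
- scheduler+search: memory 3+2=5, value 65+51=116
- queue+scheduler: memory 9+3=12, value 31+65=96
- gateway+scheduler: memory 6+3=9, value 29+65=94
Best: 147 rps.

147 rps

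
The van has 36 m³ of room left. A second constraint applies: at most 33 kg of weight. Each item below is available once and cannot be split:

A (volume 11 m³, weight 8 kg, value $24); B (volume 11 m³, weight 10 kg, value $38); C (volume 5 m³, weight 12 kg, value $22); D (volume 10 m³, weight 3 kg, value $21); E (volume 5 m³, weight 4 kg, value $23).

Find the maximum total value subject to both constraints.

Feasible sets respecting both limits:
- B+C+D+E: volume 31, weight 29, value 104
- A+C+D+E: volume 31, weight 27, value 90
- A+B+E: volume 27, weight 22, value 85
- A+B+C: volume 27, weight 30, value 84
Best: $104.

$104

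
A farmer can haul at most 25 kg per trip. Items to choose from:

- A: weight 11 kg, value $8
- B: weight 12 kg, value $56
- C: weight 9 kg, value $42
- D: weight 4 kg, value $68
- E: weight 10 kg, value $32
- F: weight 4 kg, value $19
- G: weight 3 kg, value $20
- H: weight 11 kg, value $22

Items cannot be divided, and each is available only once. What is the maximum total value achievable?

Check high-value combinations within 25 kg:
- B+C+D: weight 12+9+4=25, value 56+42+68=166
- B+D+F+G: weight 12+4+4+3=23, value 56+68+19+20=163
- C+D+F+G: weight 9+4+4+3=20, value 42+68+19+20=149
Best: $166.

$166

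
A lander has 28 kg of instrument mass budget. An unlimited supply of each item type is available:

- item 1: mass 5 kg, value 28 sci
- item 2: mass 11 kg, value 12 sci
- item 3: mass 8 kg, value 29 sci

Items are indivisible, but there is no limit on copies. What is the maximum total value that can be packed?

Best value-per-unit is item 1 at 28/5; filling with it alone gives 5×28 = 140.
Optimal mix: 4×item 1 + 1×item 3 → mass 28, value 141.

141 sci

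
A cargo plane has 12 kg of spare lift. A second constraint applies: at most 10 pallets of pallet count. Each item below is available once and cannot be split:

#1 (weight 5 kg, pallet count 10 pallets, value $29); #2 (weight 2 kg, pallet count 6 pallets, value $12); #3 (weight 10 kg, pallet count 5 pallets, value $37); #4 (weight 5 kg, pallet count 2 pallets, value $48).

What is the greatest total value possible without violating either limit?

Feasible sets respecting both limits:
- #2+#4: weight 7, pallet count 8, value 60
- #4: weight 5, pallet count 2, value 48
- #3: weight 10, pallet count 5, value 37
Best: $60.

$60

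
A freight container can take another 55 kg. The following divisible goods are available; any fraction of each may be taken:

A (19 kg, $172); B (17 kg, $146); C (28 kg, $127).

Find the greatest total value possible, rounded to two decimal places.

Take in order of value per unit:
- A (172/19 per unit): all 19 → value 172, running total 172.00
- B (146/17 per unit): all 17 → value 146, running total 318.00
- C (127/28 per unit): 19 of 28 → value 19×127/28 = 86.1786, running total 404.18
Total 404.18.

404.18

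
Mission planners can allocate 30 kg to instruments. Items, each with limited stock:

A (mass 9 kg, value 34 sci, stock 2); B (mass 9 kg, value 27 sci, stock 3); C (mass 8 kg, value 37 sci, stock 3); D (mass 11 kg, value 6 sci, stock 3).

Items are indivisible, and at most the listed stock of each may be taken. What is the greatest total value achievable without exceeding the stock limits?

111 sci

Top feasible selections:
- 3×C: mass 24, value 111
- 1×A + 2×C: mass 25, value 108
Best: 111 sci.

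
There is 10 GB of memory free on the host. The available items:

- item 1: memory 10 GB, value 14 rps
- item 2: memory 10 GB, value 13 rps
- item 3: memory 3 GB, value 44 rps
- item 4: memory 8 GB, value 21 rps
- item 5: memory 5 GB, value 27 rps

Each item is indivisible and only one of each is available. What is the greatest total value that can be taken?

71 rps

Check high-value combinations within 10 GB:
- item 3+item 5: memory 3+5=8, value 44+27=71
- item 3: memory 3, value 44
- item 5: memory 5, value 27
Best: 71 rps.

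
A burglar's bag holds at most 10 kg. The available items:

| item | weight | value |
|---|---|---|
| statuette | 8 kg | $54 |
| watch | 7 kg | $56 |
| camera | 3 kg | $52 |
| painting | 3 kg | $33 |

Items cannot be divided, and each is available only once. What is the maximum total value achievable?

$108

Check high-value combinations within 10 kg:
- watch+camera: weight 7+3=10, value 56+52=108
- watch+painting: weight 7+3=10, value 56+33=89
- camera+painting: weight 3+3=6, value 52+33=85
- watch: weight 7, value 56
Best: $108.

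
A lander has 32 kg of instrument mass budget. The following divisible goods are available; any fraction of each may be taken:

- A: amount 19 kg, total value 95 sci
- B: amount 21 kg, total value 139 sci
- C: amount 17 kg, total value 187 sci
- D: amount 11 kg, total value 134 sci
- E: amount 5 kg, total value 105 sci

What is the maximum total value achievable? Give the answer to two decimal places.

415.00

Take in order of value per unit:
- E (105/5 per unit): all 5 → value 105, running total 105.00
- D (134/11 per unit): all 11 → value 134, running total 239.00
- C (187/17 per unit): 16 of 17 → value 16×187/17 = 176.0000, running total 415.00
Total 415.00.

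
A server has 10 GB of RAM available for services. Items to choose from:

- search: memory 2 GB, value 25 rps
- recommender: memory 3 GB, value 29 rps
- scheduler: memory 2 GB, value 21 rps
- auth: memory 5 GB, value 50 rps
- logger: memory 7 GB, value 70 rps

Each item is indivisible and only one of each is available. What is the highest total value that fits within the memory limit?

This is a 0/1 knapsack; check combinations near the capacity.
- search+recommender+auth: memory 2+3+5=10, value 25+29+50=104
- recommender+scheduler+auth: memory 3+2+5=10, value 29+21+50=100
- recommender+logger: memory 3+7=10, value 29+70=99
- search+scheduler+auth: memory 2+2+5=9, value 25+21+50=96
- search+logger: memory 2+7=9, value 25+70=95
Best: 104 rps.

104 rps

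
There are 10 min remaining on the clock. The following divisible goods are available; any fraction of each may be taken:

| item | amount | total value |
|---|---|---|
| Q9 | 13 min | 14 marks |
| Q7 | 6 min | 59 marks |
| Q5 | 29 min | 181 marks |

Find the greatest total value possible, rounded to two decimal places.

83.97

Take in order of value per unit:
- Q7 (59/6 per unit): all 6 → value 59, running total 59.00
- Q5 (181/29 per unit): 4 of 29 → value 4×181/29 = 24.9655, running total 83.97
Total 83.97.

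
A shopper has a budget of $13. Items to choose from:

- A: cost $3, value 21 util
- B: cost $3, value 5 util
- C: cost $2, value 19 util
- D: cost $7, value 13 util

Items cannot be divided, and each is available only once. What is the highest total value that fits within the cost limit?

53 util

Check high-value combinations within $13:
- A+C+D: cost 3+2+7=12, value 21+19+13=53
- A+B+C: cost 3+3+2=8, value 21+5+19=45
- A+C: cost 3+2=5, value 21+19=40
- A+B+D: cost 3+3+7=13, value 21+5+13=39
Best: 53 util.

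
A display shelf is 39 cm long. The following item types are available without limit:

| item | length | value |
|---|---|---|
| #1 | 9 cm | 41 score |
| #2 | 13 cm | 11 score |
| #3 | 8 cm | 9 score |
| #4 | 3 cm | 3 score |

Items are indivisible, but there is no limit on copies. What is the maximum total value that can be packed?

Best value-per-unit is #1 at 41/9; filling with it alone gives 4×41 = 164.
Optimal mix: 4×#1 + 1×#4 → length 39, value 167.

167 score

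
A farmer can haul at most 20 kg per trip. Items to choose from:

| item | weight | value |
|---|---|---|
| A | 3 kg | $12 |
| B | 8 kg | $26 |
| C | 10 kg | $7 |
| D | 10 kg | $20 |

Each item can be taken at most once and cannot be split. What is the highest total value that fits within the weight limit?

This is a 0/1 knapsack; check combinations near the capacity.
- B+D: weight 8+10=18, value 26+20=46
- A+B: weight 3+8=11, value 12+26=38
- B+C: weight 8+10=18, value 26+7=33
- A+D: weight 3+10=13, value 12+20=32
- C+D: weight 10+10=20, value 7+20=27
Best: $46.

$46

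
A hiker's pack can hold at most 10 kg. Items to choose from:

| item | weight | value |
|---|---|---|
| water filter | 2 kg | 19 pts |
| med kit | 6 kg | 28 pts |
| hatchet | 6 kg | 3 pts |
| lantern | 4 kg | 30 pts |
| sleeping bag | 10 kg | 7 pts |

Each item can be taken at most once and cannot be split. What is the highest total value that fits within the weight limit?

58 pts

Check high-value combinations within 10 kg:
- med kit+lantern: weight 6+4=10, value 28+30=58
- water filter+lantern: weight 2+4=6, value 19+30=49
- water filter+med kit: weight 2+6=8, value 19+28=47
- hatchet+lantern: weight 6+4=10, value 3+30=33
Best: 58 pts.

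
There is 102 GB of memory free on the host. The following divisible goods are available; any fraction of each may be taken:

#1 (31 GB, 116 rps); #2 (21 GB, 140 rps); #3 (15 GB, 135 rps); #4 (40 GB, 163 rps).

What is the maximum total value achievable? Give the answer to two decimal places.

Take in order of value per unit:
- #3 (135/15 per unit): all 15 → value 135, running total 135.00
- #2 (140/21 per unit): all 21 → value 140, running total 275.00
- #4 (163/40 per unit): all 40 → value 163, running total 438.00
- #1 (116/31 per unit): 26 of 31 → value 26×116/31 = 97.2903, running total 535.29
Total 535.29.

535.29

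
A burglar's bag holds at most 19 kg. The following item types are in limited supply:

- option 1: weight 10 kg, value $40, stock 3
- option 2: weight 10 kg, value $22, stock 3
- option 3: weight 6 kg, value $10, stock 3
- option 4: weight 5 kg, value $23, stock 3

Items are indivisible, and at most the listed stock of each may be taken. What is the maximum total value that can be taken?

$69

Best selections within weight 19 and stock limits:
- 3×option 4: weight 15, value 69
- 1×option 1 + 1×option 4: weight 15, value 63
- 1×option 3 + 2×option 4: weight 16, value 56
Best: $69.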